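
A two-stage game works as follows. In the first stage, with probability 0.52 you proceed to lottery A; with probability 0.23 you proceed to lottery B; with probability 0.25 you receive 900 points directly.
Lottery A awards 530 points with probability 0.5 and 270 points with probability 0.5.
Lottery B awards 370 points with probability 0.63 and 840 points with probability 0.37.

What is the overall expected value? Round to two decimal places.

EV(A) = 0.5 × 530 + 0.5 × 270 = 265 + 135 = 400
EV(B) = 0.63 × 370 + 0.37 × 840 = 233.1 + 310.8 = 543.9
Branch C: 900 (certain)
Overall = 0.52 × 400 + 0.23 × 543.9 + 0.25 × 900 = 208 + 125.097 + 225 = 558.097

558.10 points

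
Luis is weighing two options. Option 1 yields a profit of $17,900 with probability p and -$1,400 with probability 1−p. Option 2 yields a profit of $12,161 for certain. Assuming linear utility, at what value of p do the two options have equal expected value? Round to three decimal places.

p = 0.703

p·17900 + (1−p)·(-1400) = 12161
19300p − 1400 = 12161
p = (12161 + 1400) / 19300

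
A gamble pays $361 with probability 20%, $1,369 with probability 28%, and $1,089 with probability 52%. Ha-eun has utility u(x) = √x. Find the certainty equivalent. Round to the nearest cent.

$980.94

E[u] = 0.2·√361 + 0.28·√1369 + 0.52·√1089 = 0.2·19 + 0.28·37 + 0.52·33 = 31.32
CE = (31.32)² = 980.9424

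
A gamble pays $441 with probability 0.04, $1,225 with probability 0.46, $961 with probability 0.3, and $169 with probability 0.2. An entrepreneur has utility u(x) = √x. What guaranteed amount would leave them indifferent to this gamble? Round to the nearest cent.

E[u] = 0.04·√441 + 0.46·√1225 + 0.3·√961 + 0.2·√169 = 0.04·21 + 0.46·35 + 0.3·31 + 0.2·13 = 28.84
CE = (28.84)² = 831.7456

$831.75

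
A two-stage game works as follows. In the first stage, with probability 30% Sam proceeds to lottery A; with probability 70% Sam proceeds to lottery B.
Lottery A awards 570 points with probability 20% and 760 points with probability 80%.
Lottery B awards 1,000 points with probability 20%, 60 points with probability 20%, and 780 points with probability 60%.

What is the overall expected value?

692.6 points

EV(A) = 0.2 × 570 + 0.8 × 760 = 114 + 608 = 722
EV(B) = 0.2 × 1000 + 0.2 × 60 + 0.6 × 780 = 200 + 12 + 468 = 680
Overall = 0.3 × 722 + 0.7 × 680 = 216.6 + 476 = 692.6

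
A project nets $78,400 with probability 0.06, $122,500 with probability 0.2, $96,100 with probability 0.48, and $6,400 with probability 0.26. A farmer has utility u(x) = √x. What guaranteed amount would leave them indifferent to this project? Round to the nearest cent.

E[u] = 0.06·√78400 + 0.2·√122500 + 0.48·√96100 + 0.26·√6400 = 0.06·280 + 0.2·350 + 0.48·310 + 0.26·80 = 256.4
CE = (256.4)² = 65740.96

$65,740.96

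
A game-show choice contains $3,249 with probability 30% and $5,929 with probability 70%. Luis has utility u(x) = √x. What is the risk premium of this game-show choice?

$84

E[u] = 0.3·√3249 + 0.7·√5929 = 0.3·57 + 0.7·77 = 71
CE = (71)² = 5041
Risk premium = EV − CE = 5125 − 5041 = 84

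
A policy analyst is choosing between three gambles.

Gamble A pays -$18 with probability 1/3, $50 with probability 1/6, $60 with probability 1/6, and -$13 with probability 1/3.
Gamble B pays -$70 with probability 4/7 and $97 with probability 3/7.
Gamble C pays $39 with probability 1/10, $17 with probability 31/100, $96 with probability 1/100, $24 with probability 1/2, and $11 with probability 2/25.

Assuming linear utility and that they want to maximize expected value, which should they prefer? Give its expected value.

Gamble C ($23.01)

Gamble A = 1/3 × (-18) + 1/6 × 50 + 1/6 × 60 + 1/3 × (-13) = -6 + 8.3333 + 10 − 4.3333 = 8
Gamble B = 4/7 × (-70) + 3/7 × 97 = -40 + 41.5714 = 1.5714
Gamble C = 1/10 × 39 + 31/100 × 17 + 1/100 × 96 + 1/2 × 24 + 2/25 × 11 = 3.9 + 5.27 + 0.96 + 12 + 0.88 = 23.01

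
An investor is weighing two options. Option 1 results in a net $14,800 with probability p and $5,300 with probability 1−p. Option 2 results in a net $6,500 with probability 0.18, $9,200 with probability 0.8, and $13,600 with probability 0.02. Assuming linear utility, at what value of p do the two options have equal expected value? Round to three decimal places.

p = 0.369

EV(Option 2) = 0.18 × 6500 + 0.8 × 9200 + 0.02 × 13600 = 1170 + 7360 + 272 = 8802
p·14800 + (1−p)·5300 = 8802
9500p + 5300 = 8802
p = (8802 − 5300) / 9500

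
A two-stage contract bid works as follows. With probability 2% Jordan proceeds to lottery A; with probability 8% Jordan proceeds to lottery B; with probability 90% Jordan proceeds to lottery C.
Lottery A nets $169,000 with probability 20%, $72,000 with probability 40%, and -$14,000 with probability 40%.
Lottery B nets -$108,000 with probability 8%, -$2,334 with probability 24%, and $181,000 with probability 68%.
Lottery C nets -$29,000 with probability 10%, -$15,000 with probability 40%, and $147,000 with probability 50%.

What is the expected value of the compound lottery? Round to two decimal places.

EV(A) = 0.2 × 169000 + 0.4 × 72000 + 0.4 × (-14000) = 33800 + 28800 − 5600 = 57000
EV(B) = 0.08 × (-108000) + 0.24 × (-2334) + 0.68 × 181000 = -8640 − 560.16 + 123080 = 113879.84
EV(C) = 0.1 × (-29000) + 0.4 × (-15000) + 0.5 × 147000 = -2900 − 6000 + 73500 = 64600
Overall = 0.02 × 57000 + 0.08 × 113879.84 + 0.9 × 64600 = 1140 + 9110.3872 + 58140 = 68390.3872

$68,390.39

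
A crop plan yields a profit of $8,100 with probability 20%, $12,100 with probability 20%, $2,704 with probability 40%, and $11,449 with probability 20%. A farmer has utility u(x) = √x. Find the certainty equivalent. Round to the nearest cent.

$6,756.84

E[u] = 0.2·√8100 + 0.2·√12100 + 0.4·√2704 + 0.2·√11449 = 0.2·90 + 0.2·110 + 0.4·52 + 0.2·107 = 82.2
CE = (82.2)² = 6756.84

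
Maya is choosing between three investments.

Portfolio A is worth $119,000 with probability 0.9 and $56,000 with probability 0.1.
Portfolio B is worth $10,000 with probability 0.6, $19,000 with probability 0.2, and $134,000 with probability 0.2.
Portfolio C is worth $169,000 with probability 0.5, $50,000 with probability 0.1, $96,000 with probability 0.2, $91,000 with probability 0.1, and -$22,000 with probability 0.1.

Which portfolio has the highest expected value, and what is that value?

Portfolio C ($115,600)

Portfolio A = 0.9 × 119000 + 0.1 × 56000 = 107100 + 5600 = 112700
Portfolio B = 0.6 × 10000 + 0.2 × 19000 + 0.2 × 134000 = 6000 + 3800 + 26800 = 36600
Portfolio C = 0.5 × 169000 + 0.1 × 50000 + 0.2 × 96000 + 0.1 × 91000 + 0.1 × (-22000) = 84500 + 5000 + 19200 + 9100 − 2200 = 115600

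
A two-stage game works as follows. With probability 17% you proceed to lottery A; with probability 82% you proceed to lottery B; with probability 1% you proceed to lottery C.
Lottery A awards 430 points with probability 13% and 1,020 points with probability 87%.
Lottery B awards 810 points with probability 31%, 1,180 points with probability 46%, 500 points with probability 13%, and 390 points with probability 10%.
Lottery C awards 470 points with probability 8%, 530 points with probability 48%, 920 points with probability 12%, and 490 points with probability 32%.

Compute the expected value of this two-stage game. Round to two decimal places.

902.23 points

EV(A) = 0.13 × 430 + 0.87 × 1020 = 55.9 + 887.4 = 943.3
EV(B) = 0.31 × 810 + 0.46 × 1180 + 0.13 × 500 + 0.1 × 390 = 251.1 + 542.8 + 65 + 39 = 897.9
EV(C) = 0.08 × 470 + 0.48 × 530 + 0.12 × 920 + 0.32 × 490 = 37.6 + 254.4 + 110.4 + 156.8 = 559.2
Overall = 0.17 × 943.3 + 0.82 × 897.9 + 0.01 × 559.2 = 160.361 + 736.278 + 5.592 = 902.231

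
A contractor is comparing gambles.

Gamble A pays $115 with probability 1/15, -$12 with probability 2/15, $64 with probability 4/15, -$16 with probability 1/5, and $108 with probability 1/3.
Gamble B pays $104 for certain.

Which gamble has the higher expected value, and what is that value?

Gamble A = 1/15 × 115 + 2/15 × (-12) + 4/15 × 64 + 1/5 × (-16) + 1/3 × 108 = 7.6667 − 1.6 + 17.0667 − 3.2 + 36 = 55.9333
Gamble B: 104 (certain)

Gamble B ($104)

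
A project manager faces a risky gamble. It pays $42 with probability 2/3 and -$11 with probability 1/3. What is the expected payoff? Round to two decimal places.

EV = 2/3 × 42 + 1/3 × (-11) = 28 − 3.6667 = 24.3333

$24.33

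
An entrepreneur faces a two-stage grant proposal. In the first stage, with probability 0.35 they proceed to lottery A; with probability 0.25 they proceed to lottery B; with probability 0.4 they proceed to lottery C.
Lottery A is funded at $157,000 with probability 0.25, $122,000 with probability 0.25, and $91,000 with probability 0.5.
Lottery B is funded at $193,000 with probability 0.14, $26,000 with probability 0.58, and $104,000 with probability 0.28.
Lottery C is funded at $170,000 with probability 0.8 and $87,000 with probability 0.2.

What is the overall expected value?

EV(A) = 0.25 × 157000 + 0.25 × 122000 + 0.5 × 91000 = 39250 + 30500 + 45500 = 115250
EV(B) = 0.14 × 193000 + 0.58 × 26000 + 0.28 × 104000 = 27020 + 15080 + 29120 = 71220
EV(C) = 0.8 × 170000 + 0.2 × 87000 = 136000 + 17400 = 153400
Overall = 0.35 × 115250 + 0.25 × 71220 + 0.4 × 153400 = 40337.5 + 17805 + 61360 = 119502.5

$119,502.50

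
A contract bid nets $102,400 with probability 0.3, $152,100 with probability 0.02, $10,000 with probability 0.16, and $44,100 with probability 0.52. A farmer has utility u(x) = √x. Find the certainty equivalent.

E[u] = 0.3·√102400 + 0.02·√152100 + 0.16·√10000 + 0.52·√44100 = 0.3·320 + 0.02·390 + 0.16·100 + 0.52·210 = 229
CE = (229)² = 52441

$52,441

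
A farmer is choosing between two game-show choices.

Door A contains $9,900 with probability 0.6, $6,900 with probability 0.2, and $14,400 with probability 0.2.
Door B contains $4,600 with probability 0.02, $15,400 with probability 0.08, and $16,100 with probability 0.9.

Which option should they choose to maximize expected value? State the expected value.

Door A = 0.6 × 9900 + 0.2 × 6900 + 0.2 × 14400 = 5940 + 1380 + 2880 = 10200
Door B = 0.02 × 4600 + 0.08 × 15400 + 0.9 × 16100 = 92 + 1232 + 14490 = 15814

Door B ($15,814)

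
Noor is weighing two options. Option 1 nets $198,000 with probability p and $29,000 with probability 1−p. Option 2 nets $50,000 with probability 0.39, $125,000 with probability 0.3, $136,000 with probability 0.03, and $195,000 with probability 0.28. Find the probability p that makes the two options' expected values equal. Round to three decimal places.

p = 0.513

EV(Option 2) = 0.39 × 50000 + 0.3 × 125000 + 0.03 × 136000 + 0.28 × 195000 = 19500 + 37500 + 4080 + 54600 = 115680
p·198000 + (1−p)·29000 = 115680
169000p + 29000 = 115680
p = (115680 − 29000) / 169000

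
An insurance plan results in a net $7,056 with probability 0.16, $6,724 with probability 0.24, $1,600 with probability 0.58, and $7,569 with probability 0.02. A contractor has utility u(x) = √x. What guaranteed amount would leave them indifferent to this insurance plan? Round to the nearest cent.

E[u] = 0.16·√7056 + 0.24·√6724 + 0.58·√1600 + 0.02·√7569 = 0.16·84 + 0.24·82 + 0.58·40 + 0.02·87 = 58.06
CE = (58.06)² = 3370.9636

$3,370.96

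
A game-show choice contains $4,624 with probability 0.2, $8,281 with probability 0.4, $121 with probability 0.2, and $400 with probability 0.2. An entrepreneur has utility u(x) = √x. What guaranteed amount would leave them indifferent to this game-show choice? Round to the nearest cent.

$3,158.44

E[u] = 0.2·√4624 + 0.4·√8281 + 0.2·√121 + 0.2·√400 = 0.2·68 + 0.4·91 + 0.2·11 + 0.2·20 = 56.2
CE = (56.2)² = 3158.44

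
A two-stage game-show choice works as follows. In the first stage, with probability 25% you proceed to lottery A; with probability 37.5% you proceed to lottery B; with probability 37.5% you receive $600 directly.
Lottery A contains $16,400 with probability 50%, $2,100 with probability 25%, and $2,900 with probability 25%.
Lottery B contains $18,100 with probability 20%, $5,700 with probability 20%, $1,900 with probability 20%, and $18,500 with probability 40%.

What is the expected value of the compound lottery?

$7,290

EV(A) = 0.5 × 16400 + 0.25 × 2100 + 0.25 × 2900 = 8200 + 525 + 725 = 9450
EV(B) = 0.2 × 18100 + 0.2 × 5700 + 0.2 × 1900 + 0.4 × 18500 = 3620 + 1140 + 380 + 7400 = 12540
Branch C: 600 (certain)
Overall = 0.25 × 9450 + 0.375 × 12540 + 0.375 × 600 = 2362.5 + 4702.5 + 225 = 7290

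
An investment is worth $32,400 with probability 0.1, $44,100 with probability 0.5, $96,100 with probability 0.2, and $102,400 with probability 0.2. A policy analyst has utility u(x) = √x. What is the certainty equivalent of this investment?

$62,001

E[u] = 0.1·√32400 + 0.5·√44100 + 0.2·√96100 + 0.2·√102400 = 0.1·180 + 0.5·210 + 0.2·310 + 0.2·320 = 249
CE = (249)² = 62001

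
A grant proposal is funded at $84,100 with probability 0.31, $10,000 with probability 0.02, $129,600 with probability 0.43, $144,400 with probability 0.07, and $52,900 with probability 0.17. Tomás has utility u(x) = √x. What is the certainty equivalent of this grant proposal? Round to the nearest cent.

$97,593.76

E[u] = 0.31·√84100 + 0.02·√10000 + 0.43·√129600 + 0.07·√144400 + 0.17·√52900 = 0.31·290 + 0.02·100 + 0.43·360 + 0.07·380 + 0.17·230 = 312.4
CE = (312.4)² = 97593.76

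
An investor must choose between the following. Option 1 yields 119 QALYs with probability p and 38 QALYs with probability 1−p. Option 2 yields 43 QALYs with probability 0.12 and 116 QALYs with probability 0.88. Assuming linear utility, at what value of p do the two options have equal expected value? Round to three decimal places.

EV(Option 2) = 0.12 × 43 + 0.88 × 116 = 5.16 + 102.08 = 107.24
p·119 + (1−p)·38 = 107.24
81p + 38 = 107.24
p = (107.24 − 38) / 81

p = 0.855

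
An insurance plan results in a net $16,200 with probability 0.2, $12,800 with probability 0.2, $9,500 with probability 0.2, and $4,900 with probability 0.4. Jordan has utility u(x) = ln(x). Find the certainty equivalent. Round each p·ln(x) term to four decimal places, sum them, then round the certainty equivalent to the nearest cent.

$8,609.31

E[u] = 0.2·ln(16200) + 0.2·ln(12800) + 0.2·ln(9500) + 0.4·ln(4900) = 1.9386 + 1.8914 + 1.8318 + 3.3988 = 9.0606
CE = e^9.0606 ≈ 8609.31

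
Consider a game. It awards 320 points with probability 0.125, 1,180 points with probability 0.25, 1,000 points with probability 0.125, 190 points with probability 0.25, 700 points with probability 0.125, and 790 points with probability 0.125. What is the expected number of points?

693.75 points

EV = 0.125 × 320 + 0.25 × 1180 + 0.125 × 1000 + 0.25 × 190 + 0.125 × 700 + 0.125 × 790 = 40 + 295 + 125 + 47.5 + 87.5 + 98.75 = 693.75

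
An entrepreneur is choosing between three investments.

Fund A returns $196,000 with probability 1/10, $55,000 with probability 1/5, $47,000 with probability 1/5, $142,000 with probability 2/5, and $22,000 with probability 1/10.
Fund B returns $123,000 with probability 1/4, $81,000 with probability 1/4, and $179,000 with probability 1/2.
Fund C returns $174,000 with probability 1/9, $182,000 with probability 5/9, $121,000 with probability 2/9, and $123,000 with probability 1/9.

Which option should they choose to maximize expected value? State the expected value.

Fund A = 1/10 × 196000 + 1/5 × 55000 + 1/5 × 47000 + 2/5 × 142000 + 1/10 × 22000 = 19600 + 11000 + 9400 + 56800 + 2200 = 99000
Fund B = 1/4 × 123000 + 1/4 × 81000 + 1/2 × 179000 = 30750 + 20250 + 89500 = 140500
Fund C = 1/9 × 174000 + 5/9 × 182000 + 2/9 × 121000 + 1/9 × 123000 = 19333.3333 + 101111.1111 + 26888.8889 + 13666.6667 = 161000

Fund C ($161,000)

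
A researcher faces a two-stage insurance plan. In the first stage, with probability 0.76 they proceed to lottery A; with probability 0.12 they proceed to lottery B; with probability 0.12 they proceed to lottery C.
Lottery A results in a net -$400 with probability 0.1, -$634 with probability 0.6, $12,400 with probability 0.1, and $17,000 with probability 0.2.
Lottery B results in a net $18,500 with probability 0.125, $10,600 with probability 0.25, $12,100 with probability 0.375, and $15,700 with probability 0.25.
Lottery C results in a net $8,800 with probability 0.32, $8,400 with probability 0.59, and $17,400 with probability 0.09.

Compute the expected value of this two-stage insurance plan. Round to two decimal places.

EV(A) = 0.1 × (-400) + 0.6 × (-634) + 0.1 × 12400 + 0.2 × 17000 = -40 − 380.4 + 1240 + 3400 = 4219.6
EV(B) = 0.125 × 18500 + 0.25 × 10600 + 0.375 × 12100 + 0.25 × 15700 = 2312.5 + 2650 + 4537.5 + 3925 = 13425
EV(C) = 0.32 × 8800 + 0.59 × 8400 + 0.09 × 17400 = 2816 + 4956 + 1566 = 9338
Overall = 0.76 × 4219.6 + 0.12 × 13425 + 0.12 × 9338 = 3206.896 + 1611 + 1120.56 = 5938.456

$5,938.46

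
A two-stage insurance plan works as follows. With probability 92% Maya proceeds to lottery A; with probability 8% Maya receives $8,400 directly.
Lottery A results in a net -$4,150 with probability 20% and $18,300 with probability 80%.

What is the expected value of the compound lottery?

$13,377.20

EV(A) = 0.2 × (-4150) + 0.8 × 18300 = -830 + 14640 = 13810
Branch B: 8400 (certain)
Overall = 0.92 × 13810 + 0.08 × 8400 = 12705.2 + 672 = 13377.2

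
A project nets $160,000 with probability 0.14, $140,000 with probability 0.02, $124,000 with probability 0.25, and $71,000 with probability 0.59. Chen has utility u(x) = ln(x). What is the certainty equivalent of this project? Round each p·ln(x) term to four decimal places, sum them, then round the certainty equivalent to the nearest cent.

E[u] = 0.14·ln(160000) + 0.02·ln(140000) + 0.25·ln(124000) + 0.59·ln(71000) = 1.6776 + 0.2370 + 2.9320 + 6.5906 = 11.4372
CE = e^11.4372 ≈ 92707.07

$92,707.07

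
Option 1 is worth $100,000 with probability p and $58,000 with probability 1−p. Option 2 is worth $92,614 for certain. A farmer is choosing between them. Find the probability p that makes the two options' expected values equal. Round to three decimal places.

p = 0.824

p·100000 + (1−p)·58000 = 92614
42000p + 58000 = 92614
p = (92614 − 58000) / 42000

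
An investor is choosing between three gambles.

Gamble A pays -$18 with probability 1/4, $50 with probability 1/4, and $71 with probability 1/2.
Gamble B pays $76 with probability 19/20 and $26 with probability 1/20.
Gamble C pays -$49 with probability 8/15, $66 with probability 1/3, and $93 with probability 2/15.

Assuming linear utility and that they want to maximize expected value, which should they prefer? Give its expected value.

Gamble B ($73.50)

Gamble A = 1/4 × (-18) + 1/4 × 50 + 1/2 × 71 = -4.5 + 12.5 + 35.5 = 43.5
Gamble B = 19/20 × 76 + 1/20 × 26 = 72.2 + 1.3 = 73.5
Gamble C = 8/15 × (-49) + 1/3 × 66 + 2/15 × 93 = -26.1333 + 22 + 12.4 = 8.2667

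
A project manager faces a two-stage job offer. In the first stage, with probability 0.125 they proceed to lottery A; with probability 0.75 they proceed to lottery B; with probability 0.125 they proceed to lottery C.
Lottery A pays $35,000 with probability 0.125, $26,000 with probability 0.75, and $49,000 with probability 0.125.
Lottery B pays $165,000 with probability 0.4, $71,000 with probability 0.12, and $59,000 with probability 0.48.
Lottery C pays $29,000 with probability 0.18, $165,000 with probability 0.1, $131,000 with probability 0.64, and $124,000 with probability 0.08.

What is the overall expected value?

EV(A) = 0.125 × 35000 + 0.75 × 26000 + 0.125 × 49000 = 4375 + 19500 + 6125 = 30000
EV(B) = 0.4 × 165000 + 0.12 × 71000 + 0.48 × 59000 = 66000 + 8520 + 28320 = 102840
EV(C) = 0.18 × 29000 + 0.1 × 165000 + 0.64 × 131000 + 0.08 × 124000 = 5220 + 16500 + 83840 + 9920 = 115480
Overall = 0.125 × 30000 + 0.75 × 102840 + 0.125 × 115480 = 3750 + 77130 + 14435 = 95315

$95,315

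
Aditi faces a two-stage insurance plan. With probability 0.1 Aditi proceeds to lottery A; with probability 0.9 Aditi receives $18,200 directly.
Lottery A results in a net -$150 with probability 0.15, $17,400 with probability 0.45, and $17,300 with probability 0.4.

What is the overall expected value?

EV(A) = 0.15 × (-150) + 0.45 × 17400 + 0.4 × 17300 = -22.5 + 7830 + 6920 = 14727.5
Branch B: 18200 (certain)
Overall = 0.1 × 14727.5 + 0.9 × 18200 = 1472.75 + 16380 = 17852.75

$17,852.75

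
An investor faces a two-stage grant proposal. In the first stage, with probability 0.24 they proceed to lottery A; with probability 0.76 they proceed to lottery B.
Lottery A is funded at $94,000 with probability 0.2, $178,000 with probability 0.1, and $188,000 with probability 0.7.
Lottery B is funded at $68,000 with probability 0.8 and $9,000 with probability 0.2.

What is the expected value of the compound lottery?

EV(A) = 0.2 × 94000 + 0.1 × 178000 + 0.7 × 188000 = 18800 + 17800 + 131600 = 168200
EV(B) = 0.8 × 68000 + 0.2 × 9000 = 54400 + 1800 = 56200
Overall = 0.24 × 168200 + 0.76 × 56200 = 40368 + 42712 = 83080

$83,080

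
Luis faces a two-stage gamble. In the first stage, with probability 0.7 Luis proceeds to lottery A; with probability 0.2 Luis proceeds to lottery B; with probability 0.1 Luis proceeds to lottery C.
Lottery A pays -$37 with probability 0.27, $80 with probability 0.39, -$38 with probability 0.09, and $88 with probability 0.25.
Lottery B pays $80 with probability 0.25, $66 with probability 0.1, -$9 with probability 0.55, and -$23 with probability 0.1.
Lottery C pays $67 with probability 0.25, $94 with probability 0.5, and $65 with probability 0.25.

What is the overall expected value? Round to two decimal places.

$39.72

EV(A) = 0.27 × (-37) + 0.39 × 80 + 0.09 × (-38) + 0.25 × 88 = -9.99 + 31.2 − 3.42 + 22 = 39.79
EV(B) = 0.25 × 80 + 0.1 × 66 + 0.55 × (-9) + 0.1 × (-23) = 20 + 6.6 − 4.95 − 2.3 = 19.35
EV(C) = 0.25 × 67 + 0.5 × 94 + 0.25 × 65 = 16.75 + 47 + 16.25 = 80
Overall = 0.7 × 39.79 + 0.2 × 19.35 + 0.1 × 80 = 27.853 + 3.87 + 8 = 39.723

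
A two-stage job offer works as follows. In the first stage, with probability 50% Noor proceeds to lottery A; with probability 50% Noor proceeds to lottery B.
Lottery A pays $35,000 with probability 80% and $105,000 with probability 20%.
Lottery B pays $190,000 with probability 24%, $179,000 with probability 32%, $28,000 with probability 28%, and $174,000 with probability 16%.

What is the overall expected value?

$93,780

EV(A) = 0.8 × 35000 + 0.2 × 105000 = 28000 + 21000 = 49000
EV(B) = 0.24 × 190000 + 0.32 × 179000 + 0.28 × 28000 + 0.16 × 174000 = 45600 + 57280 + 7840 + 27840 = 138560
Overall = 0.5 × 49000 + 0.5 × 138560 = 24500 + 69280 = 93780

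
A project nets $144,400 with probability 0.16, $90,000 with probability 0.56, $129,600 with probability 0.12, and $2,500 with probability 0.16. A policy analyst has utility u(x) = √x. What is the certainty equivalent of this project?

$78,400

E[u] = 0.16·√144400 + 0.56·√90000 + 0.12·√129600 + 0.16·√2500 = 0.16·380 + 0.56·300 + 0.12·360 + 0.16·50 = 280
CE = (280)² = 78400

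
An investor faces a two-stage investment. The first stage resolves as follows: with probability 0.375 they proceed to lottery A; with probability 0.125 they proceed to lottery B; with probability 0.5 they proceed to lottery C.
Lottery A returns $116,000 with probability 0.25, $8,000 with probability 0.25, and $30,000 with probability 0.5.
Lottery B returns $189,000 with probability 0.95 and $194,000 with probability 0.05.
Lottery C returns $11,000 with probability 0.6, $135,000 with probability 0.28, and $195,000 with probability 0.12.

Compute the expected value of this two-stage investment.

$74,806.25

EV(A) = 0.25 × 116000 + 0.25 × 8000 + 0.5 × 30000 = 29000 + 2000 + 15000 = 46000
EV(B) = 0.95 × 189000 + 0.05 × 194000 = 179550 + 9700 = 189250
EV(C) = 0.6 × 11000 + 0.28 × 135000 + 0.12 × 195000 = 6600 + 37800 + 23400 = 67800
Overall = 0.375 × 46000 + 0.125 × 189250 + 0.5 × 67800 = 17250 + 23656.25 + 33900 = 74806.25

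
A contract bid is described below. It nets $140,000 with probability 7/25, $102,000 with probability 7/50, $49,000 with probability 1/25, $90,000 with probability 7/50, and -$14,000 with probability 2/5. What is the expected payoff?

EV = 7/25 × 140000 + 7/50 × 102000 + 1/25 × 49000 + 7/50 × 90000 + 2/5 × (-14000) = 39200 + 14280 + 1960 + 12600 − 5600 = 62440

$62,440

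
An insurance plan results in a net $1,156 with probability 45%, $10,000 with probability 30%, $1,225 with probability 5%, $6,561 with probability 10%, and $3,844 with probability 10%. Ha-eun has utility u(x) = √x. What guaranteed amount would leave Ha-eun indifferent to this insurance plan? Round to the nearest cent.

E[u] = 0.45·√1156 + 0.3·√10000 + 0.05·√1225 + 0.1·√6561 + 0.1·√3844 = 0.45·34 + 0.3·100 + 0.05·35 + 0.1·81 + 0.1·62 = 61.35
CE = (61.35)² = 3763.8225

$3,763.82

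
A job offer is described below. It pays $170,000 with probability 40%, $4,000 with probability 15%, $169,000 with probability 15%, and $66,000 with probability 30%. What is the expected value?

$113,750

EV = 0.4 × 170000 + 0.15 × 4000 + 0.15 × 169000 + 0.3 × 66000 = 68000 + 600 + 25350 + 19800 = 113750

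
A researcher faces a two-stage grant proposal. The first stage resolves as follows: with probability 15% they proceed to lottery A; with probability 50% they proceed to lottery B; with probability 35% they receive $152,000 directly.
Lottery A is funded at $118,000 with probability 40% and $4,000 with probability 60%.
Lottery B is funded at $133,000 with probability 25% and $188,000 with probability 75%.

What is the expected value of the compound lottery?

$147,765

EV(A) = 0.4 × 118000 + 0.6 × 4000 = 47200 + 2400 = 49600
EV(B) = 0.25 × 133000 + 0.75 × 188000 = 33250 + 141000 = 174250
Branch C: 152000 (certain)
Overall = 0.15 × 49600 + 0.5 × 174250 + 0.35 × 152000 = 7440 + 87125 + 53200 = 147765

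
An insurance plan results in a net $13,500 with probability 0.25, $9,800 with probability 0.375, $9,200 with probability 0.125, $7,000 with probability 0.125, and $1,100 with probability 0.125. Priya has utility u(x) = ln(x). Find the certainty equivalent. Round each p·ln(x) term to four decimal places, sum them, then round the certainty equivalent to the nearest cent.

E[u] = 0.25·ln(13500) + 0.375·ln(9800) + 0.125·ln(9200) + 0.125·ln(7000) + 0.125·ln(1100) = 2.3776 + 3.4463 + 1.1409 + 1.1067 + 0.8754 = 8.9469
CE = e^8.9469 ≈ 7684.03

$7,684.03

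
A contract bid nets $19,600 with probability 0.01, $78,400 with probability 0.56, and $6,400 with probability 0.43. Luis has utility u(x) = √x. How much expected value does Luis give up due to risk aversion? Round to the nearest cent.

E[u] = 0.01·√19600 + 0.56·√78400 + 0.43·√6400 = 0.01·140 + 0.56·280 + 0.43·80 = 192.6
CE = (192.6)² = 37094.76
Risk premium = EV − CE = 46852 − 37094.76 = 9757.24

$9,757.24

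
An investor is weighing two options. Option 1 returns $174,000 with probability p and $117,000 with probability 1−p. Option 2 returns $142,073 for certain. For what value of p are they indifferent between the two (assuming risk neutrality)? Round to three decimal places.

p·174000 + (1−p)·117000 = 142073
57000p + 117000 = 142073
p = (142073 − 117000) / 57000

p = 0.440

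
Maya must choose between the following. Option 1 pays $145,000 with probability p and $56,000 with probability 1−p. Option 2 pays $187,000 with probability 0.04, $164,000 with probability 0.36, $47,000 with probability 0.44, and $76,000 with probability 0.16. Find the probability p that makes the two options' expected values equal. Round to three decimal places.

p = 0.487

EV(Option 2) = 0.04 × 187000 + 0.36 × 164000 + 0.44 × 47000 + 0.16 × 76000 = 7480 + 59040 + 20680 + 12160 = 99360
p·145000 + (1−p)·56000 = 99360
89000p + 56000 = 99360
p = (99360 − 56000) / 89000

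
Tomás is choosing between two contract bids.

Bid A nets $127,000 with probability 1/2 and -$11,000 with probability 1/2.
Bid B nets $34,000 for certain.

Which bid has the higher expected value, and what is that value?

Bid A = 1/2 × 127000 + 1/2 × (-11000) = 63500 − 5500 = 58000
Bid B: 34000 (certain)

Bid A ($58,000)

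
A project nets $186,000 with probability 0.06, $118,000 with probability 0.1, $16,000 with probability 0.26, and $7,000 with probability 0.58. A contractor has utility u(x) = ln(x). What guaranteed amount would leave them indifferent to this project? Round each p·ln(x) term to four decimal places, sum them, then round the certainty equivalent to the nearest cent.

$14,013.83

E[u] = 0.06·ln(186000) + 0.1·ln(118000) + 0.26·ln(16000) + 0.58·ln(7000) = 0.7280 + 1.1678 + 2.5169 + 5.1351 = 9.5478
CE = e^9.5478 ≈ 14013.83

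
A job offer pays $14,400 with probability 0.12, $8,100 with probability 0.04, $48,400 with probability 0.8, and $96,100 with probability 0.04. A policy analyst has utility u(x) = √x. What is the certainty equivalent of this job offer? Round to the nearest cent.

$42,600.96

E[u] = 0.12·√14400 + 0.04·√8100 + 0.8·√48400 + 0.04·√96100 = 0.12·120 + 0.04·90 + 0.8·220 + 0.04·310 = 206.4
CE = (206.4)² = 42600.96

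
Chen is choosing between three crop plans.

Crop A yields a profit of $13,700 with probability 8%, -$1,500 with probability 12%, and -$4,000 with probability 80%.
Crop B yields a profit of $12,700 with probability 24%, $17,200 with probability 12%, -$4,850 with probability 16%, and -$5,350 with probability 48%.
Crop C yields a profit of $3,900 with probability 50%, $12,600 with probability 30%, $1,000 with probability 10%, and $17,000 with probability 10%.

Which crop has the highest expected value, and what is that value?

Crop A = 0.08 × 13700 + 0.12 × (-1500) + 0.8 × (-4000) = 1096 − 180 − 3200 = -2284
Crop B = 0.24 × 12700 + 0.12 × 17200 + 0.16 × (-4850) + 0.48 × (-5350) = 3048 + 2064 − 776 − 2568 = 1768
Crop C = 0.5 × 3900 + 0.3 × 12600 + 0.1 × 1000 + 0.1 × 17000 = 1950 + 3780 + 100 + 1700 = 7530

Crop C ($7,530)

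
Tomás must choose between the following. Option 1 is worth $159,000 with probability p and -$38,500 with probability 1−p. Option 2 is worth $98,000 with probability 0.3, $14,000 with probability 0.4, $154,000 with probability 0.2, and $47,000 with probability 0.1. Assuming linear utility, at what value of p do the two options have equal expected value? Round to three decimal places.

p = 0.552

EV(Option 2) = 0.3 × 98000 + 0.4 × 14000 + 0.2 × 154000 + 0.1 × 47000 = 29400 + 5600 + 30800 + 4700 = 70500
p·159000 + (1−p)·(-38500) = 70500
197500p − 38500 = 70500
p = (70500 + 38500) / 197500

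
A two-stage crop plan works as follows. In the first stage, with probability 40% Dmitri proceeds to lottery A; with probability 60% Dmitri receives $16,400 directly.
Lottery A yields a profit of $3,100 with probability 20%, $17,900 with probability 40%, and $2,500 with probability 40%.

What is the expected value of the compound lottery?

$13,352

EV(A) = 0.2 × 3100 + 0.4 × 17900 + 0.4 × 2500 = 620 + 7160 + 1000 = 8780
Branch B: 16400 (certain)
Overall = 0.4 × 8780 + 0.6 × 16400 = 3512 + 9840 = 13352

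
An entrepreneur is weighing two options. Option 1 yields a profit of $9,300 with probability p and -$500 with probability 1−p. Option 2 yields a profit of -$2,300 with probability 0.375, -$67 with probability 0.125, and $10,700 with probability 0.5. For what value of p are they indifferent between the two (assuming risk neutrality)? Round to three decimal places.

p = 0.508

EV(Option 2) = 0.375 × (-2300) + 0.125 × (-67) + 0.5 × 10700 = -862.5 − 8.375 + 5350 = 4479.125
p·9300 + (1−p)·(-500) = 4479.125
9800p − 500 = 4479.125
p = (4479.125 + 500) / 9800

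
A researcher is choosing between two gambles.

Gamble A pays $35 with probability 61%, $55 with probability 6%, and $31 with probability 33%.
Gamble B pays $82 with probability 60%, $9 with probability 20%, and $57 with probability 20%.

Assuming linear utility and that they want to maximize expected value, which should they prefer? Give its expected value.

Gamble B ($62.40)

Gamble A = 0.61 × 35 + 0.06 × 55 + 0.33 × 31 = 21.35 + 3.3 + 10.23 = 34.88
Gamble B = 0.6 × 82 + 0.2 × 9 + 0.2 × 57 = 49.2 + 1.8 + 11.4 = 62.4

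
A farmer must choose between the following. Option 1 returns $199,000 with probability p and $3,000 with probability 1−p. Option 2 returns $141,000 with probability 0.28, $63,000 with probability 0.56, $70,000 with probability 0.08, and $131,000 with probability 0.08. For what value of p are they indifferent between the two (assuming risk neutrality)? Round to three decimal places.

p = 0.448

EV(Option 2) = 0.28 × 141000 + 0.56 × 63000 + 0.08 × 70000 + 0.08 × 131000 = 39480 + 35280 + 5600 + 10480 = 90840
p·199000 + (1−p)·3000 = 90840
196000p + 3000 = 90840
p = (90840 − 3000) / 196000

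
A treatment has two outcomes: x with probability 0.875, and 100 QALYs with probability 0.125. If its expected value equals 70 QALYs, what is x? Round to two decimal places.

x = 65.71 QALYs

0.875·x + 0.125·100 = 70
0.875·x = 70 − 12.5 = 57.5
x = 57.5 / 0.875 = 65.7143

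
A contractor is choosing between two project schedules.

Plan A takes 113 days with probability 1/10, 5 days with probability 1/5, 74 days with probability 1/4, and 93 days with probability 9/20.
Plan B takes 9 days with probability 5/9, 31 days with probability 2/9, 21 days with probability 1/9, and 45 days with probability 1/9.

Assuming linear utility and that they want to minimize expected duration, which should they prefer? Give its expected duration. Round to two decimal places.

Plan A = 1/10 × 113 + 1/5 × 5 + 1/4 × 74 + 9/20 × 93 = 11.3 + 1 + 18.5 + 41.85 = 72.65
Plan B = 5/9 × 9 + 2/9 × 31 + 1/9 × 21 + 1/9 × 45 = 5 + 6.8889 + 2.3333 + 5 = 19.2222

Plan B (19.22 days)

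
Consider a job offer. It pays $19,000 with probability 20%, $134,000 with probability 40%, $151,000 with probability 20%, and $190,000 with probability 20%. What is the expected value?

EV = 0.2 × 19000 + 0.4 × 134000 + 0.2 × 151000 + 0.2 × 190000 = 3800 + 53600 + 30200 + 38000 = 125600

$125,600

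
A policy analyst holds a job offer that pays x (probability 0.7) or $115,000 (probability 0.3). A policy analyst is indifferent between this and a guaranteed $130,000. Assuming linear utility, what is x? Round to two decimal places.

0.7·x + 0.3·115000 = 130000
0.7·x = 130000 − 34500 = 95500
x = 95500 / 0.7 = 136428.5714

x = $136,428.57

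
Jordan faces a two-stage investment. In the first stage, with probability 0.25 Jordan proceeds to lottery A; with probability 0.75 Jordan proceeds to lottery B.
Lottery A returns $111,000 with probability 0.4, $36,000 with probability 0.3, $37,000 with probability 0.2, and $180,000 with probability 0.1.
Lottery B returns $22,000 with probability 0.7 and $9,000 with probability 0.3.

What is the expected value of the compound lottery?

EV(A) = 0.4 × 111000 + 0.3 × 36000 + 0.2 × 37000 + 0.1 × 180000 = 44400 + 10800 + 7400 + 18000 = 80600
EV(B) = 0.7 × 22000 + 0.3 × 9000 = 15400 + 2700 = 18100
Overall = 0.25 × 80600 + 0.75 × 18100 = 20150 + 13575 = 33725

$33,725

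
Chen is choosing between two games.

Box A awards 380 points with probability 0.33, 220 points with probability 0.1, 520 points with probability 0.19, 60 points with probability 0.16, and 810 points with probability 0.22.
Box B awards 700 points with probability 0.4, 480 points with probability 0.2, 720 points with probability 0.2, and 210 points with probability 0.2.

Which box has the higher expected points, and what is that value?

Box A = 0.33 × 380 + 0.1 × 220 + 0.19 × 520 + 0.16 × 60 + 0.22 × 810 = 125.4 + 22 + 98.8 + 9.6 + 178.2 = 434
Box B = 0.4 × 700 + 0.2 × 480 + 0.2 × 720 + 0.2 × 210 = 280 + 96 + 144 + 42 = 562

Box B (562 points)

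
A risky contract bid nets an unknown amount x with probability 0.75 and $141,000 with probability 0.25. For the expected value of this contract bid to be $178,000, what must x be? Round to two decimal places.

x = $190,333.33

0.75·x + 0.25·141000 = 178000
0.75·x = 178000 − 35250 = 142750
x = 142750 / 0.75 = 190333.3333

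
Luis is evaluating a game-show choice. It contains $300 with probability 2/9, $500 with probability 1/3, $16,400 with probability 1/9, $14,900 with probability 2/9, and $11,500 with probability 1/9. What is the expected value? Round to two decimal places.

$6,644.44

EV = 2/9 × 300 + 1/3 × 500 + 1/9 × 16400 + 2/9 × 14900 + 1/9 × 11500 = 66.6667 + 166.6667 + 1822.2222 + 3311.1111 + 1277.7778 = 6644.4444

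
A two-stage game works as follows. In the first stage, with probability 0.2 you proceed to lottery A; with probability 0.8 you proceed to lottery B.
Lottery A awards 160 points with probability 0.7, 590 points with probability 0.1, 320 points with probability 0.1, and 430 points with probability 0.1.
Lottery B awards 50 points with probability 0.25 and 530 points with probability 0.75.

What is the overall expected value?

EV(A) = 0.7 × 160 + 0.1 × 590 + 0.1 × 320 + 0.1 × 430 = 112 + 59 + 32 + 43 = 246
EV(B) = 0.25 × 50 + 0.75 × 530 = 12.5 + 397.5 = 410
Overall = 0.2 × 246 + 0.8 × 410 = 49.2 + 328 = 377.2

377.2 points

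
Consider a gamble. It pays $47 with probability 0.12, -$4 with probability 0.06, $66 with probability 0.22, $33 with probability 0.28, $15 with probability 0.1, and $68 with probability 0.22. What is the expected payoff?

$45.62

EV = 0.12 × 47 + 0.06 × (-4) + 0.22 × 66 + 0.28 × 33 + 0.1 × 15 + 0.22 × 68 = 5.64 − 0.24 + 14.52 + 9.24 + 1.5 + 14.96 = 45.62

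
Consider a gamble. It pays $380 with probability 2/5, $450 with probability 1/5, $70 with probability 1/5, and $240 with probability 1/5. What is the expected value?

$304

EV = 2/5 × 380 + 1/5 × 450 + 1/5 × 70 + 1/5 × 240 = 152 + 90 + 14 + 48 = 304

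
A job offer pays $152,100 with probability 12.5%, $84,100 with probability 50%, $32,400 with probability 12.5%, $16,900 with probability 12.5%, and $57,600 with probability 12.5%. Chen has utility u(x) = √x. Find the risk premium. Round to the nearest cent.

$5,518.75

E[u] = 0.125·√152100 + 0.5·√84100 + 0.125·√32400 + 0.125·√16900 + 0.125·√57600 = 0.125·390 + 0.5·290 + 0.125·180 + 0.125·130 + 0.125·240 = 262.5
CE = (262.5)² = 68906.25
Risk premium = EV − CE = 74425 − 68906.25 = 5518.75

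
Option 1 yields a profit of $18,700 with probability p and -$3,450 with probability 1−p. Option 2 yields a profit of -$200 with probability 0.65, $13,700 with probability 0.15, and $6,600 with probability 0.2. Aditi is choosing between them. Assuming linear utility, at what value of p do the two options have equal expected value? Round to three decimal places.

p = 0.302

EV(Option 2) = 0.65 × (-200) + 0.15 × 13700 + 0.2 × 6600 = -130 + 2055 + 1320 = 3245
p·18700 + (1−p)·(-3450) = 3245
22150p − 3450 = 3245
p = (3245 + 3450) / 22150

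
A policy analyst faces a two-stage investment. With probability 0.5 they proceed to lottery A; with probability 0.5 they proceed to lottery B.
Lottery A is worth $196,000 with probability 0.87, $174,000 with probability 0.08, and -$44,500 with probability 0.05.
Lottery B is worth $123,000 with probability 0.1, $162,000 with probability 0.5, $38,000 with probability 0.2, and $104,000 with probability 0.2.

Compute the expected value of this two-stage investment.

$151,957.50

EV(A) = 0.87 × 196000 + 0.08 × 174000 + 0.05 × (-44500) = 170520 + 13920 − 2225 = 182215
EV(B) = 0.1 × 123000 + 0.5 × 162000 + 0.2 × 38000 + 0.2 × 104000 = 12300 + 81000 + 7600 + 20800 = 121700
Overall = 0.5 × 182215 + 0.5 × 121700 = 91107.5 + 60850 = 151957.5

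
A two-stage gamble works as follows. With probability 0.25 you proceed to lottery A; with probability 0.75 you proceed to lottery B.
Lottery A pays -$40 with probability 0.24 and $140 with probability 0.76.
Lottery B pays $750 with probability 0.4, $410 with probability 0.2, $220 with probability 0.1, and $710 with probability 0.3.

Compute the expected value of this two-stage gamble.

$486.95

EV(A) = 0.24 × (-40) + 0.76 × 140 = -9.6 + 106.4 = 96.8
EV(B) = 0.4 × 750 + 0.2 × 410 + 0.1 × 220 + 0.3 × 710 = 300 + 82 + 22 + 213 = 617
Overall = 0.25 × 96.8 + 0.75 × 617 = 24.2 + 462.75 = 486.95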